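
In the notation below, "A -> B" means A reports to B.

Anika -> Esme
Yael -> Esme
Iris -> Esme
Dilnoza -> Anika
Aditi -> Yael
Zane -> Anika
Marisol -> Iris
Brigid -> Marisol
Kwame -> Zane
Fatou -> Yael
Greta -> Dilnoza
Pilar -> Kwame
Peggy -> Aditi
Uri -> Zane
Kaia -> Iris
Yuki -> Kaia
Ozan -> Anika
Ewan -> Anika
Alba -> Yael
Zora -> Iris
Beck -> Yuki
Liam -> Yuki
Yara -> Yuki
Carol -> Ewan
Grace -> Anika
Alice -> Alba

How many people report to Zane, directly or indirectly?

3

Zane directly manages Kwame, Uri. Under Kwame: Pilar (1). Uri has no reports. So Zane's organization is 2 direct reports plus everyone under them: 2 + 1 = 3.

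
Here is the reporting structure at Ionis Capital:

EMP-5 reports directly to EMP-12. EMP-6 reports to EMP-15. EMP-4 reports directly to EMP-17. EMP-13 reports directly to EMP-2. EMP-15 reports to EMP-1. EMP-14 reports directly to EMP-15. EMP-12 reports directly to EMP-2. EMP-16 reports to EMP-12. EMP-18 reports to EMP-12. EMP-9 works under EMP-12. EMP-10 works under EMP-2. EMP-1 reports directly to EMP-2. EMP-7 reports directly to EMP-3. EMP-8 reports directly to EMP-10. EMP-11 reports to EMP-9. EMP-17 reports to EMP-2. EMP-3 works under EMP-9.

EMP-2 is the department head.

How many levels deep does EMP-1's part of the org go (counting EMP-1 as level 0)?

The longest chain under EMP-1 runs EMP-1 → EMP-15 → EMP-6, which is 2 levels below EMP-1.

2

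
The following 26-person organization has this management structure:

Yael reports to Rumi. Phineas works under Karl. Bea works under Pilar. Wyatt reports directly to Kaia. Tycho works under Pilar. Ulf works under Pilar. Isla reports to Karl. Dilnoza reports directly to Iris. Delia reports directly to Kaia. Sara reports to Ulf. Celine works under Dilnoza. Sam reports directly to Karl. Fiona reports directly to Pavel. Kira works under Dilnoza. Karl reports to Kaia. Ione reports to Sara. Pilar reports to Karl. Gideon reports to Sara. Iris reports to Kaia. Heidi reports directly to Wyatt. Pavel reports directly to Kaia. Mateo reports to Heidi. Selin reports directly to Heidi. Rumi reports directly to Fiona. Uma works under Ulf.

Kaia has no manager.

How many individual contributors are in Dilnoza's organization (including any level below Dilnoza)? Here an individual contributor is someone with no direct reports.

2

The people in Dilnoza's organization with no one reporting to them are Kira, Celine. That is 2.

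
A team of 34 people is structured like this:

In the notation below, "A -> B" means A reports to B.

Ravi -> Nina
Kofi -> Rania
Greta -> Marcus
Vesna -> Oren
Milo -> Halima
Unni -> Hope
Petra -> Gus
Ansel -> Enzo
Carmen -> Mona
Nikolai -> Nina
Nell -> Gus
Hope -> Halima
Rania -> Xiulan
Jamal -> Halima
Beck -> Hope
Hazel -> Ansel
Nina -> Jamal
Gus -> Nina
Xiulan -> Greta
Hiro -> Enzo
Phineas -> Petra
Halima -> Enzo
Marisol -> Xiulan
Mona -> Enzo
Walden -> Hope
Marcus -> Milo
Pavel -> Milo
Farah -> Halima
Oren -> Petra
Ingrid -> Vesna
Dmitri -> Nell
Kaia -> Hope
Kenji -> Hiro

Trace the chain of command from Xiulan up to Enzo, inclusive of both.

Xiulan -> Greta -> Marcus -> Milo -> Halima -> Enzo

Xiulan reports to Greta. Greta reports to Marcus. Marcus reports to Milo. Milo reports to Halima. Halima reports to Enzo. Enzo is at the top.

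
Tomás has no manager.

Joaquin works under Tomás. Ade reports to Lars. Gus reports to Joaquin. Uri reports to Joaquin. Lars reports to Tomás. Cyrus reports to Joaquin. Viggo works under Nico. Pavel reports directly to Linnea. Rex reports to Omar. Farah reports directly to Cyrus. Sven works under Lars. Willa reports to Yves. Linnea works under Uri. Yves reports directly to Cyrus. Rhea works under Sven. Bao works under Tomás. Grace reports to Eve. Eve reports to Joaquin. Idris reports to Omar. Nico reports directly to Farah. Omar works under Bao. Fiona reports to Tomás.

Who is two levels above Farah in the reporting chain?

Joaquin

Farah reports to Cyrus, and Cyrus reports to Joaquin. So Farah's skip-level manager is Joaquin.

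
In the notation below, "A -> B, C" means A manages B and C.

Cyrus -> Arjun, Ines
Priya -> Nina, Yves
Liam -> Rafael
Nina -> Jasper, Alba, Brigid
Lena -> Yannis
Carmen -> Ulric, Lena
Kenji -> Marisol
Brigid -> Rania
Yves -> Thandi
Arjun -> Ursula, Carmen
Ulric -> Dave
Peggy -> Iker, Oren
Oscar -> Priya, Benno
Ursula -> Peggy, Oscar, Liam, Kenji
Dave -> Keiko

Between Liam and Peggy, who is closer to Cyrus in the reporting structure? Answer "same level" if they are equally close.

Both Liam and Peggy are 3 levels below Cyrus.

same level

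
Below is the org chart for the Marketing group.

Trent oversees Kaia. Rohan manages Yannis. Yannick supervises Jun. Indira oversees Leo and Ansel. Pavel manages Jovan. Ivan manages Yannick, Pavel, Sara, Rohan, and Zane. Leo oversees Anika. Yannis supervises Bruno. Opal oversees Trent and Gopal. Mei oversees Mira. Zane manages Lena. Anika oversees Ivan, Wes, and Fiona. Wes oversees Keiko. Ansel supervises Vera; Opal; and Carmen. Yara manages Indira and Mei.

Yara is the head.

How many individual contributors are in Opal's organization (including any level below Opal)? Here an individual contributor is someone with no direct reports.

2

The people in Opal's organization with no one reporting to them are Gopal, Kaia. That is 2.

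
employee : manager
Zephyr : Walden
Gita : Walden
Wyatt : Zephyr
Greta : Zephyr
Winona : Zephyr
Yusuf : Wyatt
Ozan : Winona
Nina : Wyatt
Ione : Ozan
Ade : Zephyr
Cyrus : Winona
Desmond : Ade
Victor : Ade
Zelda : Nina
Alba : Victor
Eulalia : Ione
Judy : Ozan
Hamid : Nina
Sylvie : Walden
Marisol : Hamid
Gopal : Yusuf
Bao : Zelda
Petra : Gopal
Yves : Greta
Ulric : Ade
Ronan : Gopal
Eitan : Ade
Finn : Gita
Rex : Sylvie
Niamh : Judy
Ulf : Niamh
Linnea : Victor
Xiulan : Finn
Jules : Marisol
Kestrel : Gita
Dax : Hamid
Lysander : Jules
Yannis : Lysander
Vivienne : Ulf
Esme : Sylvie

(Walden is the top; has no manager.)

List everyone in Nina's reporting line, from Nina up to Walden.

Nina -> Wyatt -> Zephyr -> Walden

Nina reports to Wyatt. Wyatt reports to Zephyr. Zephyr reports to Walden. Walden is at the top.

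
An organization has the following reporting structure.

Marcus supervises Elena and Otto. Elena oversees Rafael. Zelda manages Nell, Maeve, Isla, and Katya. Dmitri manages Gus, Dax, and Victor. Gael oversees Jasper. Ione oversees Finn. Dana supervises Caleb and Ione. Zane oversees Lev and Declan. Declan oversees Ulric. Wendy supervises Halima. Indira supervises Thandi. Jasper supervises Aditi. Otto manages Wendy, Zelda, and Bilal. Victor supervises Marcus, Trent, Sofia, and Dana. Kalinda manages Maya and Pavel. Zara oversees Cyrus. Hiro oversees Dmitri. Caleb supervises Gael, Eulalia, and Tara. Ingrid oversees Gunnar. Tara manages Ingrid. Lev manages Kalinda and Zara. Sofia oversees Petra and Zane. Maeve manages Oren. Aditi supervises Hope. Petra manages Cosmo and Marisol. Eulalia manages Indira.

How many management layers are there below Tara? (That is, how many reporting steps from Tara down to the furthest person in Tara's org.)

The longest chain under Tara runs Tara → Ingrid → Gunnar, which is 2 levels below Tara.

2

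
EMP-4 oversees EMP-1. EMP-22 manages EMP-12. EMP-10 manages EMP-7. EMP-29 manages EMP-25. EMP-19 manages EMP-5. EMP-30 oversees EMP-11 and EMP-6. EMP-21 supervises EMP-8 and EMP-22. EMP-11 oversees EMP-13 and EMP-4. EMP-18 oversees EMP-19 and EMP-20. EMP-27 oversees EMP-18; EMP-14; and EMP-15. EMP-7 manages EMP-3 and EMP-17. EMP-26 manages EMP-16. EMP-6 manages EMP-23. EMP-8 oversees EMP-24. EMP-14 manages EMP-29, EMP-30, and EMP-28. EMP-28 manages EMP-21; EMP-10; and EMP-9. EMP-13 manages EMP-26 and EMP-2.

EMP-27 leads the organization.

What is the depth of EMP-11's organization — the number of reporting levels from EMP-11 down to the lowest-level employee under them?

3

The longest chain under EMP-11 runs EMP-11 → EMP-13 → EMP-26 → EMP-16, which is 3 levels below EMP-11.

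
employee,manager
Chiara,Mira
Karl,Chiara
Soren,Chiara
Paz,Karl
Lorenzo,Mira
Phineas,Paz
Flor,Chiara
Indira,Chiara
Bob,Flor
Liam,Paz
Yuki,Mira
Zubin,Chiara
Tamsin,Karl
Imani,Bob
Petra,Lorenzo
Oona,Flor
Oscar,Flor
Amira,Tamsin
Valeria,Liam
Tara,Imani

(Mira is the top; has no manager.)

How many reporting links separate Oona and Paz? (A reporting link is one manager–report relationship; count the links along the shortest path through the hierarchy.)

Oona is 2 levels below Chiara, and Paz is 2 levels below Chiara (their lowest common manager). The shortest path runs up from Oona to Chiara and back down to Paz: 2 + 2 = 4 links.

4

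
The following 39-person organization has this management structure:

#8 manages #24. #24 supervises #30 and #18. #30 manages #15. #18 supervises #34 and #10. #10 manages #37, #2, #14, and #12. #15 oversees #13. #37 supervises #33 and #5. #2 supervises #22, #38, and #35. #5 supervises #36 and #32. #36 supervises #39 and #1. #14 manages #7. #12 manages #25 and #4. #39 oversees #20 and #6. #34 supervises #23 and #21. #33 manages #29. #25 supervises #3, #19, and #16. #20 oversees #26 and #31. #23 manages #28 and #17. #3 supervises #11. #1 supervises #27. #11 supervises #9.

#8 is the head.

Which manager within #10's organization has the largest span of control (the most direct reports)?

Direct-report counts within #10's organization: #10 has 4; #12 has 2; #25 has 3; #3 has 1; #11 has 1; #14 has 1; #2 has 3; #37 has 2; #33 has 1; #5 has 2; #36 has 2; #1 has 1; #39 has 2; #20 has 2. The largest is 4, held by #10.

#10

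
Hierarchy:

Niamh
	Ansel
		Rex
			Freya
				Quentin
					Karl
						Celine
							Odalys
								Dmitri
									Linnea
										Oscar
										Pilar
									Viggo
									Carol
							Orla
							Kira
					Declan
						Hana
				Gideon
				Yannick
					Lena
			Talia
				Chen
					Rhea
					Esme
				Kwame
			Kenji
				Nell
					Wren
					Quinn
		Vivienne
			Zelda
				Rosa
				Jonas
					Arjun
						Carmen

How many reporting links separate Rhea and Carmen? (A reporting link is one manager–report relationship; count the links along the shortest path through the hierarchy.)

Rhea is 4 levels below Ansel, and Carmen is 5 levels below Ansel (their lowest common manager). The shortest path runs up from Rhea to Ansel and back down to Carmen: 4 + 5 = 9 links.

9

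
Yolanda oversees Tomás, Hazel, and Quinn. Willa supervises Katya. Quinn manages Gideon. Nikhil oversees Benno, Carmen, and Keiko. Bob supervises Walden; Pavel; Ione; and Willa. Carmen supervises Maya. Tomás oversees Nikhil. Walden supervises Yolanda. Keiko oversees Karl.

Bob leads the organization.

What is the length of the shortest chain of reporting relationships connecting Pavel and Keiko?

Pavel is 1 level below Bob, and Keiko is 5 levels below Bob (their lowest common manager). The shortest path runs up from Pavel to Bob and back down to Keiko: 1 + 5 = 6 links.

6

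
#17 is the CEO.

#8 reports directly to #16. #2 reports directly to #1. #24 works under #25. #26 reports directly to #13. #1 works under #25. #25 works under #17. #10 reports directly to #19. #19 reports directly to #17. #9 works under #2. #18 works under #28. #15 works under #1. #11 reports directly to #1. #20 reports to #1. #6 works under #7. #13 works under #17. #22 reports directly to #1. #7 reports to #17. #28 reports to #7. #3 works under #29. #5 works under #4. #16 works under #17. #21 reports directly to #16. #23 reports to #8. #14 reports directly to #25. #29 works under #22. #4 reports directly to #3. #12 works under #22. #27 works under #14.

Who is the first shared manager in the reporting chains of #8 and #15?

#8's chain of managers is #16, #17. #15's chain of managers is #1, #25, #17. The first manager that appears in both chains is #17.

#17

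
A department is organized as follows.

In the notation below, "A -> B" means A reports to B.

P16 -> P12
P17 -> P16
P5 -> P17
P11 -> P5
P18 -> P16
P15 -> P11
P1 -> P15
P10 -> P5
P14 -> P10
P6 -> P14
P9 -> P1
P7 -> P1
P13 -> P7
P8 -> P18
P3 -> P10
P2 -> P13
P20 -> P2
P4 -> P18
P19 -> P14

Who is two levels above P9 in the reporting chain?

P9 reports to P1, and P1 reports to P15. So P9's skip-level manager is P15.

P15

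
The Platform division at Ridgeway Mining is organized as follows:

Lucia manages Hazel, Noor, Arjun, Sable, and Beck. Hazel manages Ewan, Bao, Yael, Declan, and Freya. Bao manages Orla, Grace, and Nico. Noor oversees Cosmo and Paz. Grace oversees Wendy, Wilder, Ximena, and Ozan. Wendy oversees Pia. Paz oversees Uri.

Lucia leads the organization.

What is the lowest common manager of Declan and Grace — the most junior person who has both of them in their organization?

Hazel

Declan's chain of managers is Hazel, Lucia. Grace's chain of managers is Bao, Hazel, Lucia. The first manager that appears in both chains is Hazel.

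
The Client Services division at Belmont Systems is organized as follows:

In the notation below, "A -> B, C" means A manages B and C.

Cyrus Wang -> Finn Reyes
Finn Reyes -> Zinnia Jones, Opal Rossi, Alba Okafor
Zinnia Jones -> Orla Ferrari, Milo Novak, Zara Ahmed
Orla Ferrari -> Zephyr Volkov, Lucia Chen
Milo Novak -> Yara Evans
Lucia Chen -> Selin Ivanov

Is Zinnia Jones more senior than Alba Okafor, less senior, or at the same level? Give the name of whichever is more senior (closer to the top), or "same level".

Both Zinnia Jones and Alba Okafor are 2 levels below Cyrus Wang.

same level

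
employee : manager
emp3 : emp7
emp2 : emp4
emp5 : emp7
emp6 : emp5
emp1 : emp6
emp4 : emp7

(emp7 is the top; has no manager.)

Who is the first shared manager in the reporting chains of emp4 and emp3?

emp7

emp4's chain of managers is emp7. emp3's chain of managers is emp7. The first manager that appears in both chains is emp7.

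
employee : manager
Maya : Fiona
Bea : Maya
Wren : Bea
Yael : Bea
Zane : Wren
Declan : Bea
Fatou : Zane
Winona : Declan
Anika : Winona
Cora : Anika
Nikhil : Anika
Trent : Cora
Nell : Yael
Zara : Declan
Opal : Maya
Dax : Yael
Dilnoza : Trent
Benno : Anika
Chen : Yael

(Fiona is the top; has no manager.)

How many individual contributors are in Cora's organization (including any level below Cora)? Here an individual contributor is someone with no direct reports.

The only person in Cora's organization with no one reporting to them is Dilnoza. That is 1.

1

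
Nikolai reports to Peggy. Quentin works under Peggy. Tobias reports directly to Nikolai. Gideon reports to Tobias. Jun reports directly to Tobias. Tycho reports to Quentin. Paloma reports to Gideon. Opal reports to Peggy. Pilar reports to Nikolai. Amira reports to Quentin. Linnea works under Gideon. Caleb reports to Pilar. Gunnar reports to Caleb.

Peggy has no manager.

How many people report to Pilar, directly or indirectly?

Pilar directly manages Caleb. Under Caleb: Gunnar (1). That's 2 in total.

2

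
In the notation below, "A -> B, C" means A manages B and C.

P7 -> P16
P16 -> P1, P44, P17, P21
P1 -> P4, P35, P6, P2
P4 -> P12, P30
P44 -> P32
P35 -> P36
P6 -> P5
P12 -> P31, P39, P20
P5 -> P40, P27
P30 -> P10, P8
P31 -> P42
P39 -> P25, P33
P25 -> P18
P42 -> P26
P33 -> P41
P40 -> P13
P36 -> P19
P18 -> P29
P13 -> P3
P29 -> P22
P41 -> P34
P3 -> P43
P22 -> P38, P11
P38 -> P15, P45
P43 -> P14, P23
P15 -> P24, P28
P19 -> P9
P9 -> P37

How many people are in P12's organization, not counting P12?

P12 directly manages P31, P39, P20. Under P31: P42, P26 (2). Under P39: P33, P41, P34, P25, P18, P29, P22, P11, P38, P45, P15, P28, P24 (13). P20 has no reports. So P12's organization is 3 direct reports plus everyone under them: 3 + 14 + 1 = 18.

18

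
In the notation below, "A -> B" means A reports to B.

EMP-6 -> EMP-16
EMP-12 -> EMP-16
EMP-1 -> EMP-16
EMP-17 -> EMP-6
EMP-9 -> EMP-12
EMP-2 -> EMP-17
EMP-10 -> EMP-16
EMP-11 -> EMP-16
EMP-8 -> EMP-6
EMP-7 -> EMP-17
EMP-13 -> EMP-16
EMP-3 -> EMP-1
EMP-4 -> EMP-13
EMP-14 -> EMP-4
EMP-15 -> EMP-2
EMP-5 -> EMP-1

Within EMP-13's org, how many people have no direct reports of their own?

The only person in EMP-13's organization with no one reporting to them is EMP-14. That is 1.

1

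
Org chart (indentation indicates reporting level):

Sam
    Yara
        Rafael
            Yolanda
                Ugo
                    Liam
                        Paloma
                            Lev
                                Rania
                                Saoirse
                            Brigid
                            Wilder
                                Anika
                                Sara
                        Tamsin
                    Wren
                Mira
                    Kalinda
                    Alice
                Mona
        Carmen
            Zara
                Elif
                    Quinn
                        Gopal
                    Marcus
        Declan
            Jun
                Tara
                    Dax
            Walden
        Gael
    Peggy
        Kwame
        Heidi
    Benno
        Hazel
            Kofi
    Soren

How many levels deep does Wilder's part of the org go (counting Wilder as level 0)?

The longest chain under Wilder runs Wilder → Sara, which is 1 level below Wilder.

1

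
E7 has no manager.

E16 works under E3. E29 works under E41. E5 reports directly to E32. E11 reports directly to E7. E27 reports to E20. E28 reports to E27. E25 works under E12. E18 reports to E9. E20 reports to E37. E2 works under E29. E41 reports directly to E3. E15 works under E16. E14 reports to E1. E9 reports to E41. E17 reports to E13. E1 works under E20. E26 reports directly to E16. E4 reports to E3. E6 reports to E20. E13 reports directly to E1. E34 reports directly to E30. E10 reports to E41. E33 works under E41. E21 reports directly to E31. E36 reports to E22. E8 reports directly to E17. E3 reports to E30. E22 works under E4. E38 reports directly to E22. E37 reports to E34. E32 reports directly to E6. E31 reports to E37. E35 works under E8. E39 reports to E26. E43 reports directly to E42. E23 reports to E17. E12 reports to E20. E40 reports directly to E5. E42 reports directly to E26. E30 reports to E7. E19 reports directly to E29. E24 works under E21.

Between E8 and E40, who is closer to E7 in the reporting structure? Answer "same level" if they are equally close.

Both E8 and E40 are 8 levels below E7.

same level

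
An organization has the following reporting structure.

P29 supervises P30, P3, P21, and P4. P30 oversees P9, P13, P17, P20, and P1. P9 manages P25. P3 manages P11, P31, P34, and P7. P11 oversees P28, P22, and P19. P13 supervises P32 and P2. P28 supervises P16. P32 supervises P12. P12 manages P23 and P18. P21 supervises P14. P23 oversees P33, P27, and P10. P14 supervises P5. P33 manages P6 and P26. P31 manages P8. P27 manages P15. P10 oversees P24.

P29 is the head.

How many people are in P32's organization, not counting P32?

10

P32 directly manages P12. Under P12: P18, P23, P10, P24, P27, P15, P33, P26, P6 (9). That's 10 in total.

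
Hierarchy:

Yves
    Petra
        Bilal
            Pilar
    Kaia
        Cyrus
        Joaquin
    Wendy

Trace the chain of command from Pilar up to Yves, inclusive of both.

Pilar reports to Bilal. Bilal reports to Petra. Petra reports to Yves. Yves is at the top.

Pilar -> Bilal -> Petra -> Yves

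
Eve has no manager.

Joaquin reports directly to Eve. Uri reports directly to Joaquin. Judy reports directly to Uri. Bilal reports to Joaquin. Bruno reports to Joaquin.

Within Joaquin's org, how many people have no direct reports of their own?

The people in Joaquin's organization with no one reporting to them are Bruno, Bilal, Judy. That is 3.

3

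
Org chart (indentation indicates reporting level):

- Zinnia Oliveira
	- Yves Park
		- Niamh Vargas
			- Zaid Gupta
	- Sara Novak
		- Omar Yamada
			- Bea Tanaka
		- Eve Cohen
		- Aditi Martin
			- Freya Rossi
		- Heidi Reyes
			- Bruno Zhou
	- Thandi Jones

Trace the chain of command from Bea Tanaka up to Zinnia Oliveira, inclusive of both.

Bea Tanaka reports to Omar Yamada. Omar Yamada reports to Sara Novak. Sara Novak reports to Zinnia Oliveira. Zinnia Oliveira is at the top.

Bea Tanaka -> Omar Yamada -> Sara Novak -> Zinnia Oliveira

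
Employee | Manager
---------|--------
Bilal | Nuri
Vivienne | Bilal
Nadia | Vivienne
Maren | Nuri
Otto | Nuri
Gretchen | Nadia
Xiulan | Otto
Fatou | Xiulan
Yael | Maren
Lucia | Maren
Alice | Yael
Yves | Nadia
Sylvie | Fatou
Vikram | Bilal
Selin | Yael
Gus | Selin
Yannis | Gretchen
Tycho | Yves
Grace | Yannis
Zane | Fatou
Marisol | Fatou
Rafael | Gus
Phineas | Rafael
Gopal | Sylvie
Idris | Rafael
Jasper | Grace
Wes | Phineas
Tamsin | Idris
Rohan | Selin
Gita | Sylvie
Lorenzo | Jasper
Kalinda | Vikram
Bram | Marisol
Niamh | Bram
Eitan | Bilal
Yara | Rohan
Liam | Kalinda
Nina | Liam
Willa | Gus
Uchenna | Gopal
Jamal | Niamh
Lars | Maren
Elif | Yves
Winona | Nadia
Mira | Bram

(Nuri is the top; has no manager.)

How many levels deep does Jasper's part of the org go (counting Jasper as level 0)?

The longest chain under Jasper runs Jasper → Lorenzo, which is 1 level below Jasper.

1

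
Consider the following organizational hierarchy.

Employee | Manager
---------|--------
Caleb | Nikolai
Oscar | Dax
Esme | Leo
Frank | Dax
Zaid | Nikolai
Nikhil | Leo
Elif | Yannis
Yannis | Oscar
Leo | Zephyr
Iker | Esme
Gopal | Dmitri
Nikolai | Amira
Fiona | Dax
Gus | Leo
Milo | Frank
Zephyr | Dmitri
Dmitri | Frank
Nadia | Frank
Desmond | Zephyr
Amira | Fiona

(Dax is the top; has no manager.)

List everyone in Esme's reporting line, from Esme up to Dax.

Esme reports to Leo. Leo reports to Zephyr. Zephyr reports to Dmitri. Dmitri reports to Frank. Frank reports to Dax. Dax is at the top.

Esme -> Leo -> Zephyr -> Dmitri -> Frank -> Dax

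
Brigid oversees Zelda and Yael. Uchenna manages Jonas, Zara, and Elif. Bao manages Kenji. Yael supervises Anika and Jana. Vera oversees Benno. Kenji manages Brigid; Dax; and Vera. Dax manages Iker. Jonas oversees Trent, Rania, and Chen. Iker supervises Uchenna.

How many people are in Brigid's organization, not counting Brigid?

4

Brigid directly manages Zelda, Yael. Zelda has no reports. Under Yael: Anika, Jana (2). So Brigid's organization is 2 direct reports plus everyone under them: 1 + 3 = 4.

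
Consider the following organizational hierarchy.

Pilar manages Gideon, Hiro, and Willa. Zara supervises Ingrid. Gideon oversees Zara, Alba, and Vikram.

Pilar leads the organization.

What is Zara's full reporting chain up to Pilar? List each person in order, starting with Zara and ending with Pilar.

Zara -> Gideon -> Pilar

Zara reports to Gideon. Gideon reports to Pilar. Pilar is at the top.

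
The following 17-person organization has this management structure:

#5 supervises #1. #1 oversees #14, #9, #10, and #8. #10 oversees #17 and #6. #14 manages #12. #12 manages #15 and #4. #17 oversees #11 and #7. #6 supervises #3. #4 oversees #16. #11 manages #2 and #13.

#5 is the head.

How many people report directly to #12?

#12 directly manages #15, #4. That is 2 direct reports.

2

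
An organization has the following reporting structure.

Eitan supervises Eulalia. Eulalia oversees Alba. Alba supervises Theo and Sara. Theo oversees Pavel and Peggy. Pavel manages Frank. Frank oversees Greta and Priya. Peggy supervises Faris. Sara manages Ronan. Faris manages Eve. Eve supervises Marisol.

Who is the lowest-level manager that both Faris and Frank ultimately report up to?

Theo

Faris's chain of managers is Peggy, Theo, Alba, Eulalia, Eitan. Frank's chain of managers is Pavel, Theo, Alba, Eulalia, Eitan. The first manager that appears in both chains is Theo.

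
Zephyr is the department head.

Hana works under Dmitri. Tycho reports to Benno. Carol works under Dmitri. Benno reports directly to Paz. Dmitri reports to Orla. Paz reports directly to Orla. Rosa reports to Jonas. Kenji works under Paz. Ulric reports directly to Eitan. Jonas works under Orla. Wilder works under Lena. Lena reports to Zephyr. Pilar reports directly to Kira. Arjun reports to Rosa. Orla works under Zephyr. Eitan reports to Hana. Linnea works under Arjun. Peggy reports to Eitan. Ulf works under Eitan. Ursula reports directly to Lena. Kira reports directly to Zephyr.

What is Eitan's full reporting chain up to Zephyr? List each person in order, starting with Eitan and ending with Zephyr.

Eitan reports to Hana. Hana reports to Dmitri. Dmitri reports to Orla. Orla reports to Zephyr. Zephyr is at the top.

Eitan -> Hana -> Dmitri -> Orla -> Zephyr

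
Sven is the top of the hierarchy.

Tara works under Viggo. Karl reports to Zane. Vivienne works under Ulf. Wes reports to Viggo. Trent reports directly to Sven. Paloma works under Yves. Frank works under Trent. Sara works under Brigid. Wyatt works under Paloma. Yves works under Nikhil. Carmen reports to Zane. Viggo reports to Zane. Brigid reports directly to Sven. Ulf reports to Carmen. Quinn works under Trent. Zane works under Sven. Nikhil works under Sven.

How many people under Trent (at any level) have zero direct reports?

The people in Trent's organization with no one reporting to them are Frank, Quinn. That is 2.

2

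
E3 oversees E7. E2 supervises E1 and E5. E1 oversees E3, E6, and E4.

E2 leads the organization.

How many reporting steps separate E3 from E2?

2

Chain from E3 up to E2: E3 → E1 → E2. That is 2 steps up, so E3 is 2 levels below E2.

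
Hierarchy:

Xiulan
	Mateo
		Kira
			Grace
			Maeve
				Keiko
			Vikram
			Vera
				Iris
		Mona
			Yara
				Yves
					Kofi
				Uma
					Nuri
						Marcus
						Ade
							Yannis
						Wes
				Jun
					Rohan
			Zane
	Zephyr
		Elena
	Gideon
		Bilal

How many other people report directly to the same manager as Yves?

Yves reports to Yara. Yara's other direct reports are Uma, Jun — 2 peers.

2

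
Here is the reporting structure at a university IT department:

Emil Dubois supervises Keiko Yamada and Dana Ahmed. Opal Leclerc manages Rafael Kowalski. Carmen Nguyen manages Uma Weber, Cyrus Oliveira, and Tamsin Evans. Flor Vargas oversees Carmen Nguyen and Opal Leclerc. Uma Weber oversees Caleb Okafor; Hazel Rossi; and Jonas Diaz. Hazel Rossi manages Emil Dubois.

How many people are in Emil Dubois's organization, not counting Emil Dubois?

Emil Dubois directly manages Keiko Yamada, Dana Ahmed. Keiko Yamada has no reports. Dana Ahmed has no reports. So Emil Dubois's organization is 2 direct reports plus everyone under them: 1 + 1 = 2.

2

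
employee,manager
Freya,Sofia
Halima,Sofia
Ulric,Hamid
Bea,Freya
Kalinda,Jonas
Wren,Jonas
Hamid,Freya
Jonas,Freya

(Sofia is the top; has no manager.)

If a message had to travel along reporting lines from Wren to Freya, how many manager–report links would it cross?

2

Wren is in Freya's organization: the chain from Wren up to Freya is Wren → Jonas → Freya, which is 2 links.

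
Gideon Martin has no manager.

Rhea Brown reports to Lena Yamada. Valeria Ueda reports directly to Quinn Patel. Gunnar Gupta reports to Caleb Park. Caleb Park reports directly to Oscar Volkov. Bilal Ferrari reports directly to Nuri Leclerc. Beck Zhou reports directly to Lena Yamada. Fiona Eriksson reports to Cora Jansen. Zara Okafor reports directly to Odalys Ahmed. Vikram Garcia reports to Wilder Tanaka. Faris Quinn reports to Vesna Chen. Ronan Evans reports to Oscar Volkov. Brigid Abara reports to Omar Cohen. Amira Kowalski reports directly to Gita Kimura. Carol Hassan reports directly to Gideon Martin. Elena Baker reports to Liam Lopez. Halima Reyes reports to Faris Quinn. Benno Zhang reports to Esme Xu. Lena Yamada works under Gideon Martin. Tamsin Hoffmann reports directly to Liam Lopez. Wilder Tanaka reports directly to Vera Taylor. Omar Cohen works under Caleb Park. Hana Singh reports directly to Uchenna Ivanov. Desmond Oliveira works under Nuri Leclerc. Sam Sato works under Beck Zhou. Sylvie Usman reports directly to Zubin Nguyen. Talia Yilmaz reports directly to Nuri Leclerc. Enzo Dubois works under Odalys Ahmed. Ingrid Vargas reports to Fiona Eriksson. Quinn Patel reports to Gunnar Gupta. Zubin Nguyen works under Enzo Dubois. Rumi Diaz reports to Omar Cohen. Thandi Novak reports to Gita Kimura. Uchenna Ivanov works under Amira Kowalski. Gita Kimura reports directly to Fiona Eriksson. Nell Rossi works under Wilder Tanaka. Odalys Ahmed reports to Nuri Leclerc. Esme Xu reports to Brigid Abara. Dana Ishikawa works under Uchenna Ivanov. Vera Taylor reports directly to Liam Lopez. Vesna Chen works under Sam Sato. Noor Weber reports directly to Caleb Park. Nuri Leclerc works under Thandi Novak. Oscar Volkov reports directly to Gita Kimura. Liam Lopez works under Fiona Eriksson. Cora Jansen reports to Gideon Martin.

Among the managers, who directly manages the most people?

Nuri Leclerc

Direct-report counts: Gideon Martin has 3; Cora Jansen has 1; Fiona Eriksson has 3; Gita Kimura has 3; Amira Kowalski has 1; Uchenna Ivanov has 2; Thandi Novak has 1; Nuri Leclerc has 4; Odalys Ahmed has 2; Enzo Dubois has 1; Zubin Nguyen has 1; Oscar Volkov has 2; Caleb Park has 3; Gunnar Gupta has 1; Quinn Patel has 1; Omar Cohen has 2; Brigid Abara has 1; Esme Xu has 1; Liam Lopez has 3; Vera Taylor has 1; Wilder Tanaka has 2; Lena Yamada has 2; Beck Zhou has 1; Sam Sato has 1; Vesna Chen has 1; Faris Quinn has 1. The largest is 4, held by Nuri Leclerc.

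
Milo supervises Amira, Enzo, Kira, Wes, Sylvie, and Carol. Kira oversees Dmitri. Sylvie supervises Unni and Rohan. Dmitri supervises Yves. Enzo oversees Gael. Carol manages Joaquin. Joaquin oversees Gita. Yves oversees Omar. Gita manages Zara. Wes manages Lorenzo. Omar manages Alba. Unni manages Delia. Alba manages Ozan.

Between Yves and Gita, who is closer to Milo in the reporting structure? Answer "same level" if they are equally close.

Both Yves and Gita are 3 levels below Milo.

same level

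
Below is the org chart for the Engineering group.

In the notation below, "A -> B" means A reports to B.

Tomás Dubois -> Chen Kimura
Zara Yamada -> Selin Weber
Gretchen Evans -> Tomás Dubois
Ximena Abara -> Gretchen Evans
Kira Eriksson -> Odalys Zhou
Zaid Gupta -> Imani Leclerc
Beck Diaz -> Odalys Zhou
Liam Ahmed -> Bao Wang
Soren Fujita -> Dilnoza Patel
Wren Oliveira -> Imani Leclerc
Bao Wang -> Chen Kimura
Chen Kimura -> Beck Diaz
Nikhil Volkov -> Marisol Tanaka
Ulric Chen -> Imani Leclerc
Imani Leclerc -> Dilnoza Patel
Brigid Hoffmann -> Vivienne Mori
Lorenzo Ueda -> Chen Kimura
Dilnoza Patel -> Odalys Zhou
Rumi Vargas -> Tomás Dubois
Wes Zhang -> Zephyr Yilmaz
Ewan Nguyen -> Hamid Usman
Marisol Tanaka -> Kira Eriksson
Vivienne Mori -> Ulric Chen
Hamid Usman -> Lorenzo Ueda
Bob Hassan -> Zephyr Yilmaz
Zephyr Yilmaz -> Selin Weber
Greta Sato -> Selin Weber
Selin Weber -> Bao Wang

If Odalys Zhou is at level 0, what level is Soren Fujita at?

2

Chain from Soren Fujita up to Odalys Zhou: Soren Fujita → Dilnoza Patel → Odalys Zhou. That is 2 steps up, so Soren Fujita is 2 levels below Odalys Zhou.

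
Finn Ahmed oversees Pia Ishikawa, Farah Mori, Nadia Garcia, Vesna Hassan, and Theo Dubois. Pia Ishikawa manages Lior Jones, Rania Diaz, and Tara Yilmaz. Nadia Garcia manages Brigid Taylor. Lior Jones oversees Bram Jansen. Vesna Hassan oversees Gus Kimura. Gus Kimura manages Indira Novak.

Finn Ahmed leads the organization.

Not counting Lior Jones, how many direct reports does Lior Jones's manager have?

2

Lior Jones reports to Pia Ishikawa. Pia Ishikawa's other direct reports are Rania Diaz, Tara Yilmaz — 2 peers.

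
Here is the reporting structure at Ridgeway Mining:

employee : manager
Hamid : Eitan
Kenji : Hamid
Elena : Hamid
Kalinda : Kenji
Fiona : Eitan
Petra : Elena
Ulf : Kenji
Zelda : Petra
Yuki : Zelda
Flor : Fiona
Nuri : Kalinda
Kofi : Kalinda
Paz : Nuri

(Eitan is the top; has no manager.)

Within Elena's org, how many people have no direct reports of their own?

The only person in Elena's organization with no one reporting to them is Yuki. That is 1.

1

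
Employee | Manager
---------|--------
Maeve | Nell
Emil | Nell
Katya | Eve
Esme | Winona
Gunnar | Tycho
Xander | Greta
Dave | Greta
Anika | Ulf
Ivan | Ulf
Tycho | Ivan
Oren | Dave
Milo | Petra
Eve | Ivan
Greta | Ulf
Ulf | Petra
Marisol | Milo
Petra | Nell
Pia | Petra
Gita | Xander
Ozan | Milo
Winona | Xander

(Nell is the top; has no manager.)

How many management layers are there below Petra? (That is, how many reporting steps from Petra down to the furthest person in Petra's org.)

5

The longest chain under Petra runs Petra → Ulf → Greta → Xander → Winona → Esme, which is 5 levels below Petra.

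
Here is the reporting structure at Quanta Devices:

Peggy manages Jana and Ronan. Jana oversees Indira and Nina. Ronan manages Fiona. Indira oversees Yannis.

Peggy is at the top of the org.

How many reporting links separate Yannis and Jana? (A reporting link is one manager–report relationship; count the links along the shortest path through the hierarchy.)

2

Yannis is in Jana's organization: the chain from Yannis up to Jana is Yannis → Indira → Jana, which is 2 links.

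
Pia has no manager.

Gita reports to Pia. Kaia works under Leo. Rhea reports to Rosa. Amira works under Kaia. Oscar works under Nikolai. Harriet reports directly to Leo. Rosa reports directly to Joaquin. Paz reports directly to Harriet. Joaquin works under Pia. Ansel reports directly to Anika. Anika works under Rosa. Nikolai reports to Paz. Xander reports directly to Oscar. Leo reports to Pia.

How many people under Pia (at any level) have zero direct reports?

5

The people in Pia's organization with no one reporting to them are Gita, Xander, Amira, Ansel, Rhea. That is 5.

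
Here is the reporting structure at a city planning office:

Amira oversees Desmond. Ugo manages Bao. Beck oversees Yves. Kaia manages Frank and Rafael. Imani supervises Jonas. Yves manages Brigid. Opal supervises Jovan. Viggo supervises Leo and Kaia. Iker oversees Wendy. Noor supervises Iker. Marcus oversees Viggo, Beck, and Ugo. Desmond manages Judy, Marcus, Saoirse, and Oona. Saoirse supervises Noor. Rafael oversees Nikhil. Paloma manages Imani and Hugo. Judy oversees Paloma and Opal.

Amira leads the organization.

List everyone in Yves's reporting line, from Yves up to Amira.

Yves reports to Beck. Beck reports to Marcus. Marcus reports to Desmond. Desmond reports to Amira. Amira is at the top.

Yves -> Beck -> Marcus -> Desmond -> Amira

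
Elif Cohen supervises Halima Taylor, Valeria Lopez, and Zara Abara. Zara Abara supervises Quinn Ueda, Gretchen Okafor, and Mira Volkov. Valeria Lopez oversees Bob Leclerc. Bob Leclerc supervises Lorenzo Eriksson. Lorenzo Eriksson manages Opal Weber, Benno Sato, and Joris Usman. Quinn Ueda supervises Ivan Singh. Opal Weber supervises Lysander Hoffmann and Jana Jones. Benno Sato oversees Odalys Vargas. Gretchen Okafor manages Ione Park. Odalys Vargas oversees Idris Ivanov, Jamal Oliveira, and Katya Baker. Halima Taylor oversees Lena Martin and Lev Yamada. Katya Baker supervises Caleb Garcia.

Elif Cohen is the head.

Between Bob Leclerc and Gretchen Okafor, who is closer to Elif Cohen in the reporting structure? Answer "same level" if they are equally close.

Both Bob Leclerc and Gretchen Okafor are 2 levels below Elif Cohen.

same level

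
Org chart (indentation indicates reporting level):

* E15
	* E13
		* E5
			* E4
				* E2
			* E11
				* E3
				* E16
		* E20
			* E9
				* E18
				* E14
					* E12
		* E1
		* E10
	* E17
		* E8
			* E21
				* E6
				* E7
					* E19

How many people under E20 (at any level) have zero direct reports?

The people in E20's organization with no one reporting to them are E12, E18. That is 2.

2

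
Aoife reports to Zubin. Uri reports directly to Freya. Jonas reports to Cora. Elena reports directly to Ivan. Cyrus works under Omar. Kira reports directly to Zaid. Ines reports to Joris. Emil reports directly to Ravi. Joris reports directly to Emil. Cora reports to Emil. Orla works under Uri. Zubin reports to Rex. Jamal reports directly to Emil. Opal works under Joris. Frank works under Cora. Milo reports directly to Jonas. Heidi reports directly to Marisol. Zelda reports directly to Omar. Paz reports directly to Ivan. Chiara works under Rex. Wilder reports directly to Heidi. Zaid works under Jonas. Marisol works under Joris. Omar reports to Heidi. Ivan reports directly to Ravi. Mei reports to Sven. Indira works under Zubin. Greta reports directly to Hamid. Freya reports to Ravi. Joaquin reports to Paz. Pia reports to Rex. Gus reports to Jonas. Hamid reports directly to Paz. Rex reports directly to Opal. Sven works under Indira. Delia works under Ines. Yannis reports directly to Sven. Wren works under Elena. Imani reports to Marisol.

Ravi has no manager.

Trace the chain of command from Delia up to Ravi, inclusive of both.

Delia reports to Ines. Ines reports to Joris. Joris reports to Emil. Emil reports to Ravi. Ravi is at the top.

Delia -> Ines -> Joris -> Emil -> Ravi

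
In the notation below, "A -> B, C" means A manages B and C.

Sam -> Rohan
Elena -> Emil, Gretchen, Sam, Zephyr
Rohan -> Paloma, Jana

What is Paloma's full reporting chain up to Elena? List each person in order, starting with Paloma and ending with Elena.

Paloma -> Rohan -> Sam -> Elena

Paloma reports to Rohan. Rohan reports to Sam. Sam reports to Elena. Elena is at the top.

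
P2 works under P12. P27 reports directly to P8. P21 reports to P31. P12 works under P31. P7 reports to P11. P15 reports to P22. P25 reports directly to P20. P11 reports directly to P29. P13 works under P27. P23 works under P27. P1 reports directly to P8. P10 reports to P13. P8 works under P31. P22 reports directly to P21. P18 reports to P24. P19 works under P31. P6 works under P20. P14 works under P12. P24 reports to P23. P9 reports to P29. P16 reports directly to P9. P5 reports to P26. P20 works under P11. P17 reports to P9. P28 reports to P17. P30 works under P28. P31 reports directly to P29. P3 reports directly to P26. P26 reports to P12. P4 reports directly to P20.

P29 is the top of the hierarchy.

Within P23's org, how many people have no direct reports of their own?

1

The only person in P23's organization with no one reporting to them is P18. That is 1.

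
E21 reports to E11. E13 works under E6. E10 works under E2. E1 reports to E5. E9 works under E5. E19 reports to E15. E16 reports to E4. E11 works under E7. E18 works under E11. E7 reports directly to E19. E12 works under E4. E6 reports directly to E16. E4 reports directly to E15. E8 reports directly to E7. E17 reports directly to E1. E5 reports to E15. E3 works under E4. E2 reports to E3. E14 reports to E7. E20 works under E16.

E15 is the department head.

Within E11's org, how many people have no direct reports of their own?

2

The people in E11's organization with no one reporting to them are E18, E21. That is 2.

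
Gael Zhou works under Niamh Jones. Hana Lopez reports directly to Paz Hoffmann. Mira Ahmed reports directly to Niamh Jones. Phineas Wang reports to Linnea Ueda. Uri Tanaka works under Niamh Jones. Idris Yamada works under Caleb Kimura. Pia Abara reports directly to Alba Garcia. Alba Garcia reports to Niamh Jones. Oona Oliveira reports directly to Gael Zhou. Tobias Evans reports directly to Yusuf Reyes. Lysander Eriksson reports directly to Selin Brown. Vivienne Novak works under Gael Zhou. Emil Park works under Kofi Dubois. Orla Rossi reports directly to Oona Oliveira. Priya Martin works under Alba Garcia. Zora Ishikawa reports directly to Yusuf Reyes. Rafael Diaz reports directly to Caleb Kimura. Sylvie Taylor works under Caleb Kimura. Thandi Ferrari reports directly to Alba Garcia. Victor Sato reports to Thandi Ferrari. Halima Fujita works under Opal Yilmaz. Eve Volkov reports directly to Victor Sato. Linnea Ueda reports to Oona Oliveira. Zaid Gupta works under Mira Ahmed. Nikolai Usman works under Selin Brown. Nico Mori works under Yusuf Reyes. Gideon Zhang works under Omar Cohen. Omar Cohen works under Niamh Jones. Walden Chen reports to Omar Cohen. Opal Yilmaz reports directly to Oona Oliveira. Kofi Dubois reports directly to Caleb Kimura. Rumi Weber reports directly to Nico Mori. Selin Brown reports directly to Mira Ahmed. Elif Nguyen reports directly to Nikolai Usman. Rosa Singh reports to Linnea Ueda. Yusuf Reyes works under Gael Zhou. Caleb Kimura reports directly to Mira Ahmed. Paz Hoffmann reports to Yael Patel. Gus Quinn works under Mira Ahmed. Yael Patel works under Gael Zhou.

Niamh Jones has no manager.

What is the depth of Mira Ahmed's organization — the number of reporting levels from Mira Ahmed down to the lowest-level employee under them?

3

The longest chain under Mira Ahmed runs Mira Ahmed → Selin Brown → Nikolai Usman → Elif Nguyen, which is 3 levels below Mira Ahmed.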